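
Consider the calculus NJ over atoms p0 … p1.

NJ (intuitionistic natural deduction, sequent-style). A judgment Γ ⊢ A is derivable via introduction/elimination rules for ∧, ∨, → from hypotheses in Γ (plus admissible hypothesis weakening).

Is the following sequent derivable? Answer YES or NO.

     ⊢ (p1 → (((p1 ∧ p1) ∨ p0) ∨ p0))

Derivation trace:
[→I]  ⊢ (p1 → (((p1 ∧ p1) ∨ p0) ∨ p0))
  [∨I₁] p1 ⊢ (((p1 ∧ p1) ∨ p0) ∨ p0)
    [∨I₁] p1 ⊢ ((p1 ∧ p1) ∨ p0)
      [∧I] p1 ⊢ (p1 ∧ p1)
        [Ax] p1 ⊢ p1
        [Ax] p1 ⊢ p1

Result: YES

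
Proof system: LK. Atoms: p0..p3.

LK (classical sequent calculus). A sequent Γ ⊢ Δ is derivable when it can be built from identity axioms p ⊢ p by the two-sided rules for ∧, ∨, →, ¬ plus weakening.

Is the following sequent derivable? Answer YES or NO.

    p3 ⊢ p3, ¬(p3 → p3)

Derivation trace:
[¬R] p3 ⊢ p3, ¬(p3 → p3)
  [→L] p3, (p3 → p3) ⊢ p3
    [Ax] p3 ⊢ p3
    [Ax] p3 ⊢ p3

Result: YES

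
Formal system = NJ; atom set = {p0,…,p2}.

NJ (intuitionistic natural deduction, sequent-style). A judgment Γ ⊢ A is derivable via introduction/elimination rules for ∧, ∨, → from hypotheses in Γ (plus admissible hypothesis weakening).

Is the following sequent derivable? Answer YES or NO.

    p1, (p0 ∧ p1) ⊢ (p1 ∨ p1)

Proof tree:
[Wk] p1, (p0 ∧ p1) ⊢ (p1 ∨ p1)
  [∨I₂] p1 ⊢ (p1 ∨ p1)
    [Ax] p1 ⊢ p1

Result: YES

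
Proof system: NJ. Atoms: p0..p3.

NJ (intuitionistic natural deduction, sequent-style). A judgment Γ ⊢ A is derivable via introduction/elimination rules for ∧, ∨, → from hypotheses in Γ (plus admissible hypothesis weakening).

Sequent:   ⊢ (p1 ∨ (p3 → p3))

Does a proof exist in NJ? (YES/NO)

Derivation trace:
[∨I₂]  ⊢ (p1 ∨ (p3 → p3))
  [→I]  ⊢ (p3 → p3)
    [Ax] p3 ⊢ p3

Result: YES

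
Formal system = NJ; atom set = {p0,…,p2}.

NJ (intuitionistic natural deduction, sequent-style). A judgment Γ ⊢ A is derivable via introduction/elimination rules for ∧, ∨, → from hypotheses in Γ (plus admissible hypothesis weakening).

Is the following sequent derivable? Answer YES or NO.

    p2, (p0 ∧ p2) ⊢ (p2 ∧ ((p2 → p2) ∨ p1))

Proof tree:
[∧I] p2, (p0 ∧ p2) ⊢ (p2 ∧ ((p2 → p2) ∨ p1))
  [Wk] p2, (p0 ∧ p2) ⊢ p2
    [Ax] p2 ⊢ p2
  [∨I₁]  ⊢ ((p2 → p2) ∨ p1)
    [→I]  ⊢ (p2 → p2)
      [Ax] p2 ⊢ p2

Result: YES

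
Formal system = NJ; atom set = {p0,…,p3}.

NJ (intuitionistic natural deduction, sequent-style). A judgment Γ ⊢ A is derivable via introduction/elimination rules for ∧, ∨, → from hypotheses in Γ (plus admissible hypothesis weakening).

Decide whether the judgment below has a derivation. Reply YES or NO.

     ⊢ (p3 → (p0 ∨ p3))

Derivation trace:
[→I]  ⊢ (p3 → (p0 ∨ p3))
  [∨I₂] p3 ⊢ (p0 ∨ p3)
    [Ax] p3 ⊢ p3

Result: YES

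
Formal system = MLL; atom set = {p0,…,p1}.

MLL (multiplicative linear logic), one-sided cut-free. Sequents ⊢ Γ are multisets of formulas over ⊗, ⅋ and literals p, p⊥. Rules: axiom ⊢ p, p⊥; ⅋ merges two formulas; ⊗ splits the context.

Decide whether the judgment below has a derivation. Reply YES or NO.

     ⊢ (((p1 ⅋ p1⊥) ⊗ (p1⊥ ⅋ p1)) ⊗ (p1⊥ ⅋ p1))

Derivation (root first):
[⊗]  ⊢ (((p1 ⅋ p1⊥) ⊗ (p1⊥ ⅋ p1)) ⊗ (p1⊥ ⅋ p1))
  [⊗]  ⊢ ((p1 ⅋ p1⊥) ⊗ (p1⊥ ⅋ p1))
    [⅋]  ⊢ (p1 ⅋ p1⊥)
      [Ax]  ⊢ p1, p1⊥
    [⅋]  ⊢ (p1⊥ ⅋ p1)
      [Ax]  ⊢ p1, p1⊥
  [⅋]  ⊢ (p1⊥ ⅋ p1)
    [Ax]  ⊢ p1, p1⊥

Result: YES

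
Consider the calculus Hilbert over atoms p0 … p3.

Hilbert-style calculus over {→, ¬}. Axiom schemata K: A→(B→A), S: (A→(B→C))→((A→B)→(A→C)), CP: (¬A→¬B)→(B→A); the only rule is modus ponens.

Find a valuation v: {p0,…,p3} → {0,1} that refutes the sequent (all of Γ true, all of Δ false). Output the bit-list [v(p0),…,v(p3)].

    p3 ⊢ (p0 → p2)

Search for a countermodel by truth-table:
  v=0000: Γ:[p3=F] Δ:[(p0 → p2)=T] refutes=False
  v=0001: Γ:[p3=T] Δ:[(p0 → p2)=T] refutes=False
  v=0010: Γ:[p3=F] Δ:[(p0 → p2)=T] refutes=False
  v=0011: Γ:[p3=T] Δ:[(p0 → p2)=T] refutes=False
  v=0100: Γ:[p3=F] Δ:[(p0 → p2)=T] refutes=False
  v=0101: Γ:[p3=T] Δ:[(p0 → p2)=T] refutes=False
  v=0110: Γ:[p3=F] Δ:[(p0 → p2)=T] refutes=False
  v=0111: Γ:[p3=T] Δ:[(p0 → p2)=T] refutes=False
  v=1000: Γ:[p3=F] Δ:[(p0 → p2)=F] refutes=False
  v=1001: Γ:[p3=T] Δ:[(p0 → p2)=F] refutes=True  ← countermodel

Result: [1, 0, 0, 1]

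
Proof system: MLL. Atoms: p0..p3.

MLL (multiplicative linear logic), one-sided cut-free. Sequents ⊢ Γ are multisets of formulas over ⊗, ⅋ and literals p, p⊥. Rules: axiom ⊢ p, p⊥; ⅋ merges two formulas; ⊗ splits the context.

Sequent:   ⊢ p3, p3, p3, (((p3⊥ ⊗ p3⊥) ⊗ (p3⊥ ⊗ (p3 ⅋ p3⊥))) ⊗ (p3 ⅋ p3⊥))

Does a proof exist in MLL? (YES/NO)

Derivation trace:
[⊗]  ⊢ p3, p3, p3, (((p3⊥ ⊗ p3⊥) ⊗ (p3⊥ ⊗ (p3 ⅋ p3⊥))) ⊗ (p3 ⅋ p3⊥))
  [⊗]  ⊢ p3, p3, p3, ((p3⊥ ⊗ p3⊥) ⊗ (p3⊥ ⊗ (p3 ⅋ p3⊥)))
    [⊗]  ⊢ p3, p3, (p3⊥ ⊗ p3⊥)
      [Ax]  ⊢ p3, p3⊥
      [Ax]  ⊢ p3, p3⊥
    [⊗]  ⊢ p3, (p3⊥ ⊗ (p3 ⅋ p3⊥))
      [Ax]  ⊢ p3, p3⊥
      [⅋]  ⊢ (p3 ⅋ p3⊥)
        [Ax]  ⊢ p3, p3⊥
  [⅋]  ⊢ (p3 ⅋ p3⊥)
    [Ax]  ⊢ p3, p3⊥

Result: YES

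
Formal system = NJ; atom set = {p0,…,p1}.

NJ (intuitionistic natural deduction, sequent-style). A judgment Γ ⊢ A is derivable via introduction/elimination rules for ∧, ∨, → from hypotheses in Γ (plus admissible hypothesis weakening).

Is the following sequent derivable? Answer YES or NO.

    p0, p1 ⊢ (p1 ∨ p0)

Derivation trace:
[Wk] p0, p1 ⊢ (p1 ∨ p0)
  [∨I₂] p0 ⊢ (p1 ∨ p0)
    [Ax] p0 ⊢ p0

Result: YES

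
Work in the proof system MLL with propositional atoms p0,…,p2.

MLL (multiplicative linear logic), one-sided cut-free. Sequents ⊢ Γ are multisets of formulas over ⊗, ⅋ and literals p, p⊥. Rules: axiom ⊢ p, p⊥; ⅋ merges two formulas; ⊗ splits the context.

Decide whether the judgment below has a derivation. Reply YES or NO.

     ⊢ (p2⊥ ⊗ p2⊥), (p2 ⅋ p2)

Proof tree:
[⅋]  ⊢ (p2⊥ ⊗ p2⊥), (p2 ⅋ p2)
  [⊗]  ⊢ p2, p2, (p2⊥ ⊗ p2⊥)
    [Ax]  ⊢ p2, p2⊥
    [Ax]  ⊢ p2, p2⊥

Result: YES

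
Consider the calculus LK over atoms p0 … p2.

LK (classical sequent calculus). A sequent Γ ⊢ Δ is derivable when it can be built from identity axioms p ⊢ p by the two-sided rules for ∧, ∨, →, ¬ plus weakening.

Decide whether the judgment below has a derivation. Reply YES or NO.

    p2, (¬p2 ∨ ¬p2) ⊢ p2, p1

Derivation (root first):
[WR] p2, (¬p2 ∨ ¬p2) ⊢ p2, p1
  [∨L] p2, (¬p2 ∨ ¬p2) ⊢ p2
    [WR] p2, ¬p2 ⊢ p2
      [¬L] p2, ¬p2 ⊢ 
        [Ax] p2 ⊢ p2
    [¬L] p2, ¬p2 ⊢ 
      [Ax] p2 ⊢ p2

Result: YES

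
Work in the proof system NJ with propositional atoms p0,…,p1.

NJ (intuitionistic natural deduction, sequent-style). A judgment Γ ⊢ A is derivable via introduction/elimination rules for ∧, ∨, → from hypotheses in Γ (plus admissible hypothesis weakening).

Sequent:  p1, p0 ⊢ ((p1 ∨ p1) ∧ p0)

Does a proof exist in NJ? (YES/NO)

Derivation (root first):
[∧I] p1, p0 ⊢ ((p1 ∨ p1) ∧ p0)
  [∨I₂] p1 ⊢ (p1 ∨ p1)
    [Ax] p1 ⊢ p1
  [Ax] p0 ⊢ p0

Result: YES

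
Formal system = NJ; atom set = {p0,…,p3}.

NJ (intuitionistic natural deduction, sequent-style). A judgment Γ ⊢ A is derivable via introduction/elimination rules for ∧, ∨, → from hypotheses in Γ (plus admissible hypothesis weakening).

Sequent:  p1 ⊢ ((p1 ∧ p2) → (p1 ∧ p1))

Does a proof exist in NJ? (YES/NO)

Proof tree:
[→I] p1 ⊢ ((p1 ∧ p2) → (p1 ∧ p1))
  [Wk] p1, (p1 ∧ p2) ⊢ (p1 ∧ p1)
    [∧I] p1 ⊢ (p1 ∧ p1)
      [Ax] p1 ⊢ p1
      [Ax] p1 ⊢ p1

Result: YES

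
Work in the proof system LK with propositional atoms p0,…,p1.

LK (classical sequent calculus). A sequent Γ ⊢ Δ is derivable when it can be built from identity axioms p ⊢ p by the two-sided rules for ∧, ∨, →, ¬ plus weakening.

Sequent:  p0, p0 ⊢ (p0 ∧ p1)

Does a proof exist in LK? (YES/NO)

Search for a countermodel by truth-table:
  v=00: Γ:[p0=F, p0=F] Δ:[(p0 ∧ p1)=F] refutes=False
  v=01: Γ:[p0=F, p0=F] Δ:[(p0 ∧ p1)=F] refutes=False
  v=10: Γ:[p0=T, p0=T] Δ:[(p0 ∧ p1)=F] refutes=True  ← countermodel

Result: NO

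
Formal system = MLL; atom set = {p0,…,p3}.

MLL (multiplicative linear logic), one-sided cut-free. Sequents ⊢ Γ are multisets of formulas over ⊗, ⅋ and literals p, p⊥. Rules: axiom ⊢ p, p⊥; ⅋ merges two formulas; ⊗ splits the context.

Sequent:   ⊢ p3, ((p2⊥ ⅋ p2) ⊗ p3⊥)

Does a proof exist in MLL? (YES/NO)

Derivation (root first):
[⊗]  ⊢ p3, ((p2⊥ ⅋ p2) ⊗ p3⊥)
  [⅋]  ⊢ (p2⊥ ⅋ p2)
    [Ax]  ⊢ p2, p2⊥
  [Ax]  ⊢ p3, p3⊥

Result: YES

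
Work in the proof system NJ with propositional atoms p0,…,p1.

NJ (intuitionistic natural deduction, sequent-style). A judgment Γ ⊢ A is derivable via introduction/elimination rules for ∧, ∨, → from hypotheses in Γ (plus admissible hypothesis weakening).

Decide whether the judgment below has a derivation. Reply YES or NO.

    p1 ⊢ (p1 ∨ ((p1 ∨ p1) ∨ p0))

Proof tree:
[∨I₂] p1 ⊢ (p1 ∨ ((p1 ∨ p1) ∨ p0))
  [∨I₁] p1 ⊢ ((p1 ∨ p1) ∨ p0)
    [∨I₂] p1 ⊢ (p1 ∨ p1)
      [Ax] p1 ⊢ p1

Result: YES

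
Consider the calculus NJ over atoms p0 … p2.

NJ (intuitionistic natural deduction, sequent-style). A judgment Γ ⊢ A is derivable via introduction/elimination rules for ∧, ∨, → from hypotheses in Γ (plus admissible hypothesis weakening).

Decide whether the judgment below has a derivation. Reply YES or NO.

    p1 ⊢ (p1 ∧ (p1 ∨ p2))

Derivation (root first):
[∧I] p1 ⊢ (p1 ∧ (p1 ∨ p2))
  [Ax] p1 ⊢ p1
  [∨I₁] p1 ⊢ (p1 ∨ p2)
    [Ax] p1 ⊢ p1

Result: YES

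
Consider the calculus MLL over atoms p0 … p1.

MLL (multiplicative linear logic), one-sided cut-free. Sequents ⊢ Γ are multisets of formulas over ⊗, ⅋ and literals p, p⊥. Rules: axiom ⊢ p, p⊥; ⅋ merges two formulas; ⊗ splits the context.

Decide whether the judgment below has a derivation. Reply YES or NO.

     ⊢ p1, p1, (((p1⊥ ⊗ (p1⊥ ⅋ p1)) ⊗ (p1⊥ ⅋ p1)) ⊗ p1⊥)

Derivation (root first):
[⊗]  ⊢ p1, p1, (((p1⊥ ⊗ (p1⊥ ⅋ p1)) ⊗ (p1⊥ ⅋ p1)) ⊗ p1⊥)
  [⊗]  ⊢ p1, ((p1⊥ ⊗ (p1⊥ ⅋ p1)) ⊗ (p1⊥ ⅋ p1))
    [⊗]  ⊢ p1, (p1⊥ ⊗ (p1⊥ ⅋ p1))
      [Ax]  ⊢ p1, p1⊥
      [⅋]  ⊢ (p1⊥ ⅋ p1)
        [Ax]  ⊢ p1, p1⊥
    [⅋]  ⊢ (p1⊥ ⅋ p1)
      [Ax]  ⊢ p1, p1⊥
  [Ax]  ⊢ p1, p1⊥

Result: YES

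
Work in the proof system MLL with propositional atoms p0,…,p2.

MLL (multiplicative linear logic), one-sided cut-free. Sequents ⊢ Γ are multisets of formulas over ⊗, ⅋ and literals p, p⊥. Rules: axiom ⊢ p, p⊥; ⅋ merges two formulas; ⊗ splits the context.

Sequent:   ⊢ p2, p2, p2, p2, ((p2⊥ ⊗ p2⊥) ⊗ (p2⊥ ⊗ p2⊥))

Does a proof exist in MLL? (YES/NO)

Proof tree:
[⊗]  ⊢ p2, p2, p2, p2, ((p2⊥ ⊗ p2⊥) ⊗ (p2⊥ ⊗ p2⊥))
  [⊗]  ⊢ p2, p2, (p2⊥ ⊗ p2⊥)
    [Ax]  ⊢ p2, p2⊥
    [Ax]  ⊢ p2, p2⊥
  [⊗]  ⊢ p2, p2, (p2⊥ ⊗ p2⊥)
    [Ax]  ⊢ p2, p2⊥
    [Ax]  ⊢ p2, p2⊥

Result: YES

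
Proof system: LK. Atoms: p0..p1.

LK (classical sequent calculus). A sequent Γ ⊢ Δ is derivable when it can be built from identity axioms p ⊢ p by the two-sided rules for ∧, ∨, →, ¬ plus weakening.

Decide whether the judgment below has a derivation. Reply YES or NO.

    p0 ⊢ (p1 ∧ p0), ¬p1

Derivation trace:
[¬R] p0 ⊢ (p1 ∧ p0), ¬p1
  [∧R] p1, p0 ⊢ (p1 ∧ p0)
    [Ax] p1 ⊢ p1
    [Ax] p0 ⊢ p0

Result: YES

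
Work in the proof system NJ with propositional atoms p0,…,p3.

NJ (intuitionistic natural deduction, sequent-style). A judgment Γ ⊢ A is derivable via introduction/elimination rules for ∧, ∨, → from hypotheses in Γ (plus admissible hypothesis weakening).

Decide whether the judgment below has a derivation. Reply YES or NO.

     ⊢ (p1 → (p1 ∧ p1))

Proof tree:
[→I]  ⊢ (p1 → (p1 ∧ p1))
  [∧I] p1 ⊢ (p1 ∧ p1)
    [Ax] p1 ⊢ p1
    [Ax] p1 ⊢ p1

Result: YES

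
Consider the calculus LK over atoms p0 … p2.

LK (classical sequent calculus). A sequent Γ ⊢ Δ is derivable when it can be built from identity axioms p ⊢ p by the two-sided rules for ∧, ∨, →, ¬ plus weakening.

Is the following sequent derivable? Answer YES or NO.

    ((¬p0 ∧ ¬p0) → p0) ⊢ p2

Enumerate valuations to refute Γ ⊢ Δ:
  v=000: Γ:[((¬p0 ∧ ¬p0) → p0)=F] Δ:[p2=F] refutes=False
  v=001: Γ:[((¬p0 ∧ ¬p0) → p0)=F] Δ:[p2=T] refutes=False
  v=010: Γ:[((¬p0 ∧ ¬p0) → p0)=F] Δ:[p2=F] refutes=False
  v=011: Γ:[((¬p0 ∧ ¬p0) → p0)=F] Δ:[p2=T] refutes=False
  v=100: Γ:[((¬p0 ∧ ¬p0) → p0)=T] Δ:[p2=F] refutes=True  ← countermodel

Result: NO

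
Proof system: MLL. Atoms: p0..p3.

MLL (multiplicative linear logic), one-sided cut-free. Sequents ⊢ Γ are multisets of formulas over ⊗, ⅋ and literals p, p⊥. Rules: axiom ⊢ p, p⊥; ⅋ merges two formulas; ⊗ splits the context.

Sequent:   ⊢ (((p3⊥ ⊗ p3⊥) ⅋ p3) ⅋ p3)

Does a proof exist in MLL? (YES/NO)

Derivation trace:
[⅋]  ⊢ (((p3⊥ ⊗ p3⊥) ⅋ p3) ⅋ p3)
  [⅋]  ⊢ p3, ((p3⊥ ⊗ p3⊥) ⅋ p3)
    [⊗]  ⊢ p3, p3, (p3⊥ ⊗ p3⊥)
      [Ax]  ⊢ p3, p3⊥
      [Ax]  ⊢ p3, p3⊥

Result: YES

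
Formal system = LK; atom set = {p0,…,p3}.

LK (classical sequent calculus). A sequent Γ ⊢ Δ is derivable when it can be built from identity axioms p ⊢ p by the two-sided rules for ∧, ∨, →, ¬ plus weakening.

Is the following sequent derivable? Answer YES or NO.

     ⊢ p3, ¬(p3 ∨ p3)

Derivation trace:
[¬R]  ⊢ p3, ¬(p3 ∨ p3)
  [∨L] (p3 ∨ p3) ⊢ p3
    [Ax] p3 ⊢ p3
    [Ax] p3 ⊢ p3

Result: YES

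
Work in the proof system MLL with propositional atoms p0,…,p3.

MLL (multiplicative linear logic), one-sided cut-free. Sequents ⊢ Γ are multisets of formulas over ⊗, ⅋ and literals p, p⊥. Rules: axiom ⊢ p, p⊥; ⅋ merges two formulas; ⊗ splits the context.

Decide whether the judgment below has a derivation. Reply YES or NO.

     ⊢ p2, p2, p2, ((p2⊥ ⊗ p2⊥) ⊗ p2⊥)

Proof tree:
[⊗]  ⊢ p2, p2, p2, ((p2⊥ ⊗ p2⊥) ⊗ p2⊥)
  [⊗]  ⊢ p2, p2, (p2⊥ ⊗ p2⊥)
    [Ax]  ⊢ p2, p2⊥
    [Ax]  ⊢ p2, p2⊥
  [Ax]  ⊢ p2, p2⊥

Result: YES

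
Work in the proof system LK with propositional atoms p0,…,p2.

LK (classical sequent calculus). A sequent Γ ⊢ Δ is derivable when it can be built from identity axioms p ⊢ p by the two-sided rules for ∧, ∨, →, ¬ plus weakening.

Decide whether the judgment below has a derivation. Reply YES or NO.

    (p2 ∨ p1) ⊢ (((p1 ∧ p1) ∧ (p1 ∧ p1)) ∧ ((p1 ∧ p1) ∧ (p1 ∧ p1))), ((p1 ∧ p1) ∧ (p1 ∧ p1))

Truth-table refutation:
  v=000: Γ:[(p2 ∨ p1)=F] Δ:[(((p1 ∧ p1) ∧ (p1 ∧ p1)) ∧ ((p1 ∧ p1) ∧ (p1 ∧ p1)))=F, ((p1 ∧ p1) ∧ (p1 ∧ p1))=F] refutes=False
  v=001: Γ:[(p2 ∨ p1)=T] Δ:[(((p1 ∧ p1) ∧ (p1 ∧ p1)) ∧ ((p1 ∧ p1) ∧ (p1 ∧ p1)))=F, ((p1 ∧ p1) ∧ (p1 ∧ p1))=F] refutes=True  ← countermodel

Result: NO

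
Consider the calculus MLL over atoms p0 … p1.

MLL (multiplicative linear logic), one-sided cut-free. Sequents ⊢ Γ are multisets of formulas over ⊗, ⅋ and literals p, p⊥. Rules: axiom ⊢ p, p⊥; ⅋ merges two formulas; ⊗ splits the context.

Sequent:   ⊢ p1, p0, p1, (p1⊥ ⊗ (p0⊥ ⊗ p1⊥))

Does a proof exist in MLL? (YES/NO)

Derivation trace:
[⊗]  ⊢ p1, p0, p1, (p1⊥ ⊗ (p0⊥ ⊗ p1⊥))
  [Ax]  ⊢ p1, p1⊥
  [⊗]  ⊢ p0, p1, (p0⊥ ⊗ p1⊥)
    [Ax]  ⊢ p0, p0⊥
    [Ax]  ⊢ p1, p1⊥

Result: YES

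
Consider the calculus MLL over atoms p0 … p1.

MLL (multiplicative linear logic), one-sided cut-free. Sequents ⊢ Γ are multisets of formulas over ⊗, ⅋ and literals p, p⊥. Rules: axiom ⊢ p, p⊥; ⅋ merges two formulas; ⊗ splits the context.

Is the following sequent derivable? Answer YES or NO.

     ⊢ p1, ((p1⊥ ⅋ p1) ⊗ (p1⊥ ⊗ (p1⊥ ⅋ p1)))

Proof tree:
[⊗]  ⊢ p1, ((p1⊥ ⅋ p1) ⊗ (p1⊥ ⊗ (p1⊥ ⅋ p1)))
  [⅋]  ⊢ (p1⊥ ⅋ p1)
    [Ax]  ⊢ p1, p1⊥
  [⊗]  ⊢ p1, (p1⊥ ⊗ (p1⊥ ⅋ p1))
    [Ax]  ⊢ p1, p1⊥
    [⅋]  ⊢ (p1⊥ ⅋ p1)
      [Ax]  ⊢ p1, p1⊥

Result: YES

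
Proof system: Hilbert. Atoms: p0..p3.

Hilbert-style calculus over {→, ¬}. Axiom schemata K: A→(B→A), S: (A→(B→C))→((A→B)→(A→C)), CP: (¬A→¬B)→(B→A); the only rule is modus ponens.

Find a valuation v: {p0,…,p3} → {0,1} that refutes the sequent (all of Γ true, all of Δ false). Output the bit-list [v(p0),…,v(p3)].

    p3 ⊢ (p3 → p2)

Enumerate valuations to refute Γ ⊢ Δ:
  v=0000: Γ:[p3=F] Δ:[(p3 → p2)=T] refutes=False
  v=0001: Γ:[p3=T] Δ:[(p3 → p2)=F] refutes=True  ← countermodel

Result: [0, 0, 0, 1]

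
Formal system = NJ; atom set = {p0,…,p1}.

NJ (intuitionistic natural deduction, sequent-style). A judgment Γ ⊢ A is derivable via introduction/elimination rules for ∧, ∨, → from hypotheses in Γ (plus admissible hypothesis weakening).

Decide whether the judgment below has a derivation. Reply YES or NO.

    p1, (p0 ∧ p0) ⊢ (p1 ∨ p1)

Derivation (root first):
[Wk] p1, (p0 ∧ p0) ⊢ (p1 ∨ p1)
  [∨I₁] p1 ⊢ (p1 ∨ p1)
    [Ax] p1 ⊢ p1

Result: YES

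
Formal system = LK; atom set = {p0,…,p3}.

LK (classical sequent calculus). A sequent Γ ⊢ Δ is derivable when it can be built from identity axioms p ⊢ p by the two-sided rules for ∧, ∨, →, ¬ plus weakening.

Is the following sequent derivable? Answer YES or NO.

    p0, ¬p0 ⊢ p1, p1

Proof tree:
[¬L] p0, ¬p0 ⊢ p1, p1
  [WR] p0 ⊢ p0, p1, p1
    [WR] p0 ⊢ p0, p1
      [Ax] p0 ⊢ p0

Result: YES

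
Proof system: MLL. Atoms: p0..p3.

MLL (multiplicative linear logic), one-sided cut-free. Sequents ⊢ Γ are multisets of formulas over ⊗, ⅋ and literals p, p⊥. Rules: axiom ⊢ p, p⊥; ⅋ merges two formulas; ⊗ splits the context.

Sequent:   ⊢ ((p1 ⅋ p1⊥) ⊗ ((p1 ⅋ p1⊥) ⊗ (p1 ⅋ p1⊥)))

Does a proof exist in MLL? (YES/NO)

Derivation (root first):
[⊗]  ⊢ ((p1 ⅋ p1⊥) ⊗ ((p1 ⅋ p1⊥) ⊗ (p1 ⅋ p1⊥)))
  [⅋]  ⊢ (p1 ⅋ p1⊥)
    [Ax]  ⊢ p1, p1⊥
  [⊗]  ⊢ ((p1 ⅋ p1⊥) ⊗ (p1 ⅋ p1⊥))
    [⅋]  ⊢ (p1 ⅋ p1⊥)
      [Ax]  ⊢ p1, p1⊥
    [⅋]  ⊢ (p1 ⅋ p1⊥)
      [Ax]  ⊢ p1, p1⊥

Result: YES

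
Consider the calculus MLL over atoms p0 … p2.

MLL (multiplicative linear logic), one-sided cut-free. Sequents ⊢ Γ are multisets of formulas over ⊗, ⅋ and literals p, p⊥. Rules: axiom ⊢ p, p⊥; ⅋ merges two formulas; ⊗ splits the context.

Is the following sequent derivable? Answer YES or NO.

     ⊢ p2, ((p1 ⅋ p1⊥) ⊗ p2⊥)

Derivation trace:
[⊗]  ⊢ p2, ((p1 ⅋ p1⊥) ⊗ p2⊥)
  [⅋]  ⊢ (p1 ⅋ p1⊥)
    [Ax]  ⊢ p1, p1⊥
  [Ax]  ⊢ p2, p2⊥

Result: YES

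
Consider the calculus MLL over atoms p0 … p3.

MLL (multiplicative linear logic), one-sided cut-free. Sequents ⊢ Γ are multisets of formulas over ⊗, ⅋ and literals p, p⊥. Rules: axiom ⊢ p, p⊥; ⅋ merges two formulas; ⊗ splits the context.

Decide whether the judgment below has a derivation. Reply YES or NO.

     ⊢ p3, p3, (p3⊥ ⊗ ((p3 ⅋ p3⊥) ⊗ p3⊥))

Proof tree:
[⊗]  ⊢ p3, p3, (p3⊥ ⊗ ((p3 ⅋ p3⊥) ⊗ p3⊥))
  [Ax]  ⊢ p3, p3⊥
  [⊗]  ⊢ p3, ((p3 ⅋ p3⊥) ⊗ p3⊥)
    [⅋]  ⊢ (p3 ⅋ p3⊥)
      [Ax]  ⊢ p3, p3⊥
    [Ax]  ⊢ p3, p3⊥

Result: YES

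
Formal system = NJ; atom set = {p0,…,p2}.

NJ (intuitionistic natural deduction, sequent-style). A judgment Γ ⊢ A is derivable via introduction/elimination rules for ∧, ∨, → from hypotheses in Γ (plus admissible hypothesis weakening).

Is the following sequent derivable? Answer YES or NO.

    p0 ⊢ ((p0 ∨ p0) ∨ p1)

Derivation trace:
[∨I₁] p0 ⊢ ((p0 ∨ p0) ∨ p1)
  [∨I₂] p0 ⊢ (p0 ∨ p0)
    [Ax] p0 ⊢ p0

Result: YES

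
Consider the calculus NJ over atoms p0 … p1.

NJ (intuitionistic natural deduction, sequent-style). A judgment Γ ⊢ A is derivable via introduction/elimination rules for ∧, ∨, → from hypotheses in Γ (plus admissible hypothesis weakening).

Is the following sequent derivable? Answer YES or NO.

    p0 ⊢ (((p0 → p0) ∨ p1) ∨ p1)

Derivation (root first):
[∨I₁] p0 ⊢ (((p0 → p0) ∨ p1) ∨ p1)
  [∨I₁] p0 ⊢ ((p0 → p0) ∨ p1)
    [Wk] p0 ⊢ (p0 → p0)
      [→I]  ⊢ (p0 → p0)
        [Ax] p0 ⊢ p0

Result: YES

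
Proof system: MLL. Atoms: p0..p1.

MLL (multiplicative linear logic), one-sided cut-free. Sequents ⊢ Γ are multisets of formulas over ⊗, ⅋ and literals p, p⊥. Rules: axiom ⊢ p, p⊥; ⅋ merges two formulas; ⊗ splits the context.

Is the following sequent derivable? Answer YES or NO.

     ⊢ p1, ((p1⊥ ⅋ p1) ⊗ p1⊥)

Derivation trace:
[⊗]  ⊢ p1, ((p1⊥ ⅋ p1) ⊗ p1⊥)
  [⅋]  ⊢ (p1⊥ ⅋ p1)
    [Ax]  ⊢ p1, p1⊥
  [Ax]  ⊢ p1, p1⊥

Result: YES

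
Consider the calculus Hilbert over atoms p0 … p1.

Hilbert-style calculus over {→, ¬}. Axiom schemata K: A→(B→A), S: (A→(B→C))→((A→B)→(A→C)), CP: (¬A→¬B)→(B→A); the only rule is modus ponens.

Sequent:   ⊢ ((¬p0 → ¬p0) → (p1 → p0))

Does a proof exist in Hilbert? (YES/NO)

Truth-table refutation:
  v=00: Γ:[] Δ:[((¬p0 → ¬p0) → (p1 → p0))=T] refutes=False
  v=01: Γ:[] Δ:[((¬p0 → ¬p0) → (p1 → p0))=F] refutes=True  ← countermodel

Result: NO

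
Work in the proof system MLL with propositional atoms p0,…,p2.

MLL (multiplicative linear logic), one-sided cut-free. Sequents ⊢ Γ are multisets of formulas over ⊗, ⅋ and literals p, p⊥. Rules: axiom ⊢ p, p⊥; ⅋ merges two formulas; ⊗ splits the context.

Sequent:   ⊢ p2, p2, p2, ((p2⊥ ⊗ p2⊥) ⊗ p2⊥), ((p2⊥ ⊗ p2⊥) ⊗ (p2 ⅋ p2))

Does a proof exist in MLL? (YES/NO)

Proof tree:
[⊗]  ⊢ p2, p2, p2, ((p2⊥ ⊗ p2⊥) ⊗ p2⊥), ((p2⊥ ⊗ p2⊥) ⊗ (p2 ⅋ p2))
  [⊗]  ⊢ p2, p2, (p2⊥ ⊗ p2⊥)
    [Ax]  ⊢ p2, p2⊥
    [Ax]  ⊢ p2, p2⊥
  [⅋]  ⊢ p2, ((p2⊥ ⊗ p2⊥) ⊗ p2⊥), (p2 ⅋ p2)
    [⊗]  ⊢ p2, p2, p2, ((p2⊥ ⊗ p2⊥) ⊗ p2⊥)
      [⊗]  ⊢ p2, p2, (p2⊥ ⊗ p2⊥)
        [Ax]  ⊢ p2, p2⊥
        [Ax]  ⊢ p2, p2⊥
      [Ax]  ⊢ p2, p2⊥

Result: YES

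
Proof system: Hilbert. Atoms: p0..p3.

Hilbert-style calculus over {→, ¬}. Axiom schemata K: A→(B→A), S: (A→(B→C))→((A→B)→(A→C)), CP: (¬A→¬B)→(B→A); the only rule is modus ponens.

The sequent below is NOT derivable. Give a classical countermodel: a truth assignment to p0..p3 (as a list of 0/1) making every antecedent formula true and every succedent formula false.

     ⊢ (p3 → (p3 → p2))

Search for a countermodel by truth-table:
  v=0000: Γ:[] Δ:[(p3 → (p3 → p2))=T] refutes=False
  v=0001: Γ:[] Δ:[(p3 → (p3 → p2))=F] refutes=True  ← countermodel

Result: [0, 0, 0, 1]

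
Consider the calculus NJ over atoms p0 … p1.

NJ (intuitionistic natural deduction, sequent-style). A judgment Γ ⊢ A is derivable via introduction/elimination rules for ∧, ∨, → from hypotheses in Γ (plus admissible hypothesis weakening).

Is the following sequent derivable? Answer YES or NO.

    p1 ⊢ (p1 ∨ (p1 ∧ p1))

Derivation (root first):
[∨I₂] p1 ⊢ (p1 ∨ (p1 ∧ p1))
  [∧I] p1 ⊢ (p1 ∧ p1)
    [Ax] p1 ⊢ p1
    [Ax] p1 ⊢ p1

Result: YES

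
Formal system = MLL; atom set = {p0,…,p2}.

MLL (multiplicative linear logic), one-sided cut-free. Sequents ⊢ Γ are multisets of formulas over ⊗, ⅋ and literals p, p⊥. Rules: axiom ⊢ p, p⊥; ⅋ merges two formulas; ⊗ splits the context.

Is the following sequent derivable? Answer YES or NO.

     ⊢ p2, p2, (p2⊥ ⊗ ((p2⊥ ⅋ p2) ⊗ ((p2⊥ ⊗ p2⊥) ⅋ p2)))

Derivation (root first):
[⊗]  ⊢ p2, p2, (p2⊥ ⊗ ((p2⊥ ⅋ p2) ⊗ ((p2⊥ ⊗ p2⊥) ⅋ p2)))
  [Ax]  ⊢ p2, p2⊥
  [⊗]  ⊢ p2, ((p2⊥ ⅋ p2) ⊗ ((p2⊥ ⊗ p2⊥) ⅋ p2))
    [⅋]  ⊢ (p2⊥ ⅋ p2)
      [Ax]  ⊢ p2, p2⊥
    [⅋]  ⊢ p2, ((p2⊥ ⊗ p2⊥) ⅋ p2)
      [⊗]  ⊢ p2, p2, (p2⊥ ⊗ p2⊥)
        [Ax]  ⊢ p2, p2⊥
        [Ax]  ⊢ p2, p2⊥

Result: YES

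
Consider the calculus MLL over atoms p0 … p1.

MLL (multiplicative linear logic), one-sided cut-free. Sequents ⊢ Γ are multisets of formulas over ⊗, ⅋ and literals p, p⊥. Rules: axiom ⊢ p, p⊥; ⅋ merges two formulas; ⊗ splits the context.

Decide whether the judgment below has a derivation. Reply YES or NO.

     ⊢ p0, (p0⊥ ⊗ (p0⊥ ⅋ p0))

Derivation trace:
[⊗]  ⊢ p0, (p0⊥ ⊗ (p0⊥ ⅋ p0))
  [Ax]  ⊢ p0, p0⊥
  [⅋]  ⊢ (p0⊥ ⅋ p0)
    [Ax]  ⊢ p0, p0⊥

Result: YES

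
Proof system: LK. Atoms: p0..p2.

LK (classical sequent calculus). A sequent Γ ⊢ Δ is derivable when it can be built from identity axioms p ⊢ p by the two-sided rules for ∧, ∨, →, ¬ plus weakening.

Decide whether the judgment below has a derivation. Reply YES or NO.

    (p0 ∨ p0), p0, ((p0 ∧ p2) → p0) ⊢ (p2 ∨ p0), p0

Derivation trace:
[→L] (p0 ∨ p0), p0, ((p0 ∧ p2) → p0) ⊢ (p2 ∨ p0), p0
  [∧R] (p0 ∨ p0), p0 ⊢ p0, (p0 ∧ p2)
    [∨L] (p0 ∨ p0) ⊢ p0
      [Ax] p0 ⊢ p0
      [Ax] p0 ⊢ p0
    [WR] p0 ⊢ p0, p2
      [Ax] p0 ⊢ p0
  [∨R] p0 ⊢ (p2 ∨ p0)
    [WR] p0 ⊢ p0, p2
      [Ax] p0 ⊢ p0

Result: YES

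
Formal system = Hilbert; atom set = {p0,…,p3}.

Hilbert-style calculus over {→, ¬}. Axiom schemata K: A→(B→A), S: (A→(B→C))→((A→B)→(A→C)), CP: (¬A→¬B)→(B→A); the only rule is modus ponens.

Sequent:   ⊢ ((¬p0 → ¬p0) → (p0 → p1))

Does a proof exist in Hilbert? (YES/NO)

Enumerate valuations to refute Γ ⊢ Δ:
  v=0000: Γ:[] Δ:[((¬p0 → ¬p0) → (p0 → p1))=T] refutes=False
  v=0001: Γ:[] Δ:[((¬p0 → ¬p0) → (p0 → p1))=T] refutes=False
  v=0010: Γ:[] Δ:[((¬p0 → ¬p0) → (p0 → p1))=T] refutes=False
  v=0011: Γ:[] Δ:[((¬p0 → ¬p0) → (p0 → p1))=T] refutes=False
  v=0100: Γ:[] Δ:[((¬p0 → ¬p0) → (p0 → p1))=T] refutes=False
  v=0101: Γ:[] Δ:[((¬p0 → ¬p0) → (p0 → p1))=T] refutes=False
  v=0110: Γ:[] Δ:[((¬p0 → ¬p0) → (p0 → p1))=T] refutes=False
  v=0111: Γ:[] Δ:[((¬p0 → ¬p0) → (p0 → p1))=T] refutes=False
  v=1000: Γ:[] Δ:[((¬p0 → ¬p0) → (p0 → p1))=F] refutes=True  ← countermodel

Result: NO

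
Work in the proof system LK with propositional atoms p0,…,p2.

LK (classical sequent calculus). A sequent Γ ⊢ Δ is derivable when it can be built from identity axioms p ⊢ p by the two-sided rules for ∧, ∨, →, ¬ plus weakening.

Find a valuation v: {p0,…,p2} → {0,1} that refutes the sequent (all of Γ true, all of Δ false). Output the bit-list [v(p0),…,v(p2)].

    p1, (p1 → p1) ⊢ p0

Truth-table refutation:
  v=000: Γ:[p1=F, (p1 → p1)=T] Δ:[p0=F] refutes=False
  v=001: Γ:[p1=F, (p1 → p1)=T] Δ:[p0=F] refutes=False
  v=010: Γ:[p1=T, (p1 → p1)=T] Δ:[p0=F] refutes=True  ← countermodel

Result: [0, 1, 0]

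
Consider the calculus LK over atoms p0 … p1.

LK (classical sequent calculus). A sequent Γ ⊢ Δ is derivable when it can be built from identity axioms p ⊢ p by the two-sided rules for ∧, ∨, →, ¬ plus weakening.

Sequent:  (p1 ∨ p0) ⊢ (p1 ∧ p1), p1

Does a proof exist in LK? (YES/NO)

Truth-table refutation:
  v=00: Γ:[(p1 ∨ p0)=F] Δ:[(p1 ∧ p1)=F, p1=F] refutes=False
  v=01: Γ:[(p1 ∨ p0)=T] Δ:[(p1 ∧ p1)=T, p1=T] refutes=False
  v=10: Γ:[(p1 ∨ p0)=T] Δ:[(p1 ∧ p1)=F, p1=F] refutes=True  ← countermodel

Result: NO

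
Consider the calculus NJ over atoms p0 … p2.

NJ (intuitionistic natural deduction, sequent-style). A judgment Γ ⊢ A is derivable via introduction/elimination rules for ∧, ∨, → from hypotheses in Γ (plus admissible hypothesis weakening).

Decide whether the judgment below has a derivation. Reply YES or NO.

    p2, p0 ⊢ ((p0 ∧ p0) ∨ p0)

Proof tree:
[∨I₁] p2, p0 ⊢ ((p0 ∧ p0) ∨ p0)
  [∧I] p2, p0 ⊢ (p0 ∧ p0)
    [Wk] p0, p2 ⊢ p0
      [Ax] p0 ⊢ p0
    [Wk] p0, p2 ⊢ p0
      [Ax] p0 ⊢ p0

Result: YES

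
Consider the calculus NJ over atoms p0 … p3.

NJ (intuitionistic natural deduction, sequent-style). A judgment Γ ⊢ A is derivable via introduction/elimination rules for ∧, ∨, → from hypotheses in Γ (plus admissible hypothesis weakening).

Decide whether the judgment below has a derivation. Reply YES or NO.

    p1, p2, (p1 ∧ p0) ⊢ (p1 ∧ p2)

Derivation trace:
[∧I] p1, p2, (p1 ∧ p0) ⊢ (p1 ∧ p2)
  [Wk] p1, (p1 ∧ p0) ⊢ p1
    [Ax] p1 ⊢ p1
  [Ax] p2 ⊢ p2

Result: YES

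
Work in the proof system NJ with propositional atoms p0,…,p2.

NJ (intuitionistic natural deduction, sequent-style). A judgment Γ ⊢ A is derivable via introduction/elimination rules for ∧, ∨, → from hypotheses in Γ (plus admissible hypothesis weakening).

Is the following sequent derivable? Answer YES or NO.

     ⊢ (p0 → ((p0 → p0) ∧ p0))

Derivation (root first):
[→I]  ⊢ (p0 → ((p0 → p0) ∧ p0))
  [∧I] p0 ⊢ ((p0 → p0) ∧ p0)
    [→I]  ⊢ (p0 → p0)
      [Ax] p0 ⊢ p0
    [Ax] p0 ⊢ p0

Result: YES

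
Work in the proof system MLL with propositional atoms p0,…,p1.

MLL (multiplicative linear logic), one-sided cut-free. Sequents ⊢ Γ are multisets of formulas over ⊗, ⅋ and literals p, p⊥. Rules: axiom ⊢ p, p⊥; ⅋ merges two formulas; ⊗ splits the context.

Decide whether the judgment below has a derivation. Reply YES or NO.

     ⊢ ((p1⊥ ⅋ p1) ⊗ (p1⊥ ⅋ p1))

Derivation (root first):
[⊗]  ⊢ ((p1⊥ ⅋ p1) ⊗ (p1⊥ ⅋ p1))
  [⅋]  ⊢ (p1⊥ ⅋ p1)
    [Ax]  ⊢ p1, p1⊥
  [⅋]  ⊢ (p1⊥ ⅋ p1)
    [Ax]  ⊢ p1, p1⊥

Result: YES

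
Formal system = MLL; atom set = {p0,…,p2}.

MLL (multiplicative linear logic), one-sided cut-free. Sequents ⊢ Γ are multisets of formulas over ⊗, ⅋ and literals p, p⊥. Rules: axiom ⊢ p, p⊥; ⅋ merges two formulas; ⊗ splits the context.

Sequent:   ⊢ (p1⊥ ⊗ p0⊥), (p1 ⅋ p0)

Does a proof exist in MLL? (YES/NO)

Derivation trace:
[⅋]  ⊢ (p1⊥ ⊗ p0⊥), (p1 ⅋ p0)
  [⊗]  ⊢ p1, p0, (p1⊥ ⊗ p0⊥)
    [Ax]  ⊢ p1, p1⊥
    [Ax]  ⊢ p0, p0⊥

Result: YES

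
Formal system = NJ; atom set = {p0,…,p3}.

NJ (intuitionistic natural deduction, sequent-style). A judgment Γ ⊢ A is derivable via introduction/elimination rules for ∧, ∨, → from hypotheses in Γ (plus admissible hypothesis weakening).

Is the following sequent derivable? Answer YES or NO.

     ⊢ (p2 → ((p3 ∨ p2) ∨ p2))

Derivation (root first):
[→I]  ⊢ (p2 → ((p3 ∨ p2) ∨ p2))
  [∨I₁] p2 ⊢ ((p3 ∨ p2) ∨ p2)
    [∨I₂] p2 ⊢ (p3 ∨ p2)
      [Ax] p2 ⊢ p2

Result: YES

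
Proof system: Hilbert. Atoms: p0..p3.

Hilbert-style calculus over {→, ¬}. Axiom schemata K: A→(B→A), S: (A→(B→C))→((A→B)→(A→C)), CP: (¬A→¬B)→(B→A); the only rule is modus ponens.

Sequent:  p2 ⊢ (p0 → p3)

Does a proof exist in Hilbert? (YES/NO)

Enumerate valuations to refute Γ ⊢ Δ:
  v=0000: Γ:[p2=F] Δ:[(p0 → p3)=T] refutes=False
  v=0001: Γ:[p2=F] Δ:[(p0 → p3)=T] refutes=False
  v=0010: Γ:[p2=T] Δ:[(p0 → p3)=T] refutes=False
  v=0011: Γ:[p2=T] Δ:[(p0 → p3)=T] refutes=False
  v=0100: Γ:[p2=F] Δ:[(p0 → p3)=T] refutes=False
  v=0101: Γ:[p2=F] Δ:[(p0 → p3)=T] refutes=False
  v=0110: Γ:[p2=T] Δ:[(p0 → p3)=T] refutes=False
  v=0111: Γ:[p2=T] Δ:[(p0 → p3)=T] refutes=False
  v=1000: Γ:[p2=F] Δ:[(p0 → p3)=F] refutes=False
  v=1001: Γ:[p2=F] Δ:[(p0 → p3)=T] refutes=False
  v=1010: Γ:[p2=T] Δ:[(p0 → p3)=F] refutes=True  ← countermodel

Result: NO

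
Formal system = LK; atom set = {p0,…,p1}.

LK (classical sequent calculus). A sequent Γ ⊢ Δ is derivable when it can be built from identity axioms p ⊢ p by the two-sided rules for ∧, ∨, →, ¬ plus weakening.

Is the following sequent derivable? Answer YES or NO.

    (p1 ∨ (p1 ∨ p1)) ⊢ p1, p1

Proof tree:
[WR] (p1 ∨ (p1 ∨ p1)) ⊢ p1, p1
  [∨L] (p1 ∨ (p1 ∨ p1)) ⊢ p1
    [Ax] p1 ⊢ p1
    [∨L] (p1 ∨ p1) ⊢ p1
      [Ax] p1 ⊢ p1
      [Ax] p1 ⊢ p1

Result: YES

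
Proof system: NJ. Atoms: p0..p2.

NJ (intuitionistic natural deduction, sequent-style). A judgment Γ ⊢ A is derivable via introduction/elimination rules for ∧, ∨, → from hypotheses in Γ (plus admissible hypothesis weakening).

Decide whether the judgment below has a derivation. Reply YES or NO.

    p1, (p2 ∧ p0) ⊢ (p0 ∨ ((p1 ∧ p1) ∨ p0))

Proof tree:
[∨I₂] p1, (p2 ∧ p0) ⊢ (p0 ∨ ((p1 ∧ p1) ∨ p0))
  [Wk] p1, (p2 ∧ p0) ⊢ ((p1 ∧ p1) ∨ p0)
    [∨I₁] p1 ⊢ ((p1 ∧ p1) ∨ p0)
      [∧I] p1 ⊢ (p1 ∧ p1)
        [Ax] p1 ⊢ p1
        [Ax] p1 ⊢ p1

Result: YES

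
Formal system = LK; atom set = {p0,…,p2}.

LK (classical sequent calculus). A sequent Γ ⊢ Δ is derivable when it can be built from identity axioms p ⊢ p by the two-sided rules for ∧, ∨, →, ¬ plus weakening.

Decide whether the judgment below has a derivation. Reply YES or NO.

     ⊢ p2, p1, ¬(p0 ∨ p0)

Search for a countermodel by truth-table:
  v=000: Γ:[] Δ:[p2=F, p1=F, ¬(p0 ∨ p0)=T] refutes=False
  v=001: Γ:[] Δ:[p2=T, p1=F, ¬(p0 ∨ p0)=T] refutes=False
  v=010: Γ:[] Δ:[p2=F, p1=T, ¬(p0 ∨ p0)=T] refutes=False
  v=011: Γ:[] Δ:[p2=T, p1=T, ¬(p0 ∨ p0)=T] refutes=False
  v=100: Γ:[] Δ:[p2=F, p1=F, ¬(p0 ∨ p0)=F] refutes=True  ← countermodel

Result: NO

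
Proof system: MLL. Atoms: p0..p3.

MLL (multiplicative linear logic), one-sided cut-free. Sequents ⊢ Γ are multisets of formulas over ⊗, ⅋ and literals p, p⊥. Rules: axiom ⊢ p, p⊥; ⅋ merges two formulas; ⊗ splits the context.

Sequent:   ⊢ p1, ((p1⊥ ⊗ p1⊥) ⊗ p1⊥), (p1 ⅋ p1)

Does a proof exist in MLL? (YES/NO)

Proof tree:
[⅋]  ⊢ p1, ((p1⊥ ⊗ p1⊥) ⊗ p1⊥), (p1 ⅋ p1)
  [⊗]  ⊢ p1, p1, p1, ((p1⊥ ⊗ p1⊥) ⊗ p1⊥)
    [⊗]  ⊢ p1, p1, (p1⊥ ⊗ p1⊥)
      [Ax]  ⊢ p1, p1⊥
      [Ax]  ⊢ p1, p1⊥
    [Ax]  ⊢ p1, p1⊥

Result: YES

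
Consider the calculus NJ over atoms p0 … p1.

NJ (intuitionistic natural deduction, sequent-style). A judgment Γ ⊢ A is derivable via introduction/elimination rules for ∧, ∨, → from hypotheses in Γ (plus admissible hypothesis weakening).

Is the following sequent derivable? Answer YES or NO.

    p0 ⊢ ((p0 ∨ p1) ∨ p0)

Derivation trace:
[∨I₁] p0 ⊢ ((p0 ∨ p1) ∨ p0)
  [∨I₁] p0 ⊢ (p0 ∨ p1)
    [Ax] p0 ⊢ p0

Result: YES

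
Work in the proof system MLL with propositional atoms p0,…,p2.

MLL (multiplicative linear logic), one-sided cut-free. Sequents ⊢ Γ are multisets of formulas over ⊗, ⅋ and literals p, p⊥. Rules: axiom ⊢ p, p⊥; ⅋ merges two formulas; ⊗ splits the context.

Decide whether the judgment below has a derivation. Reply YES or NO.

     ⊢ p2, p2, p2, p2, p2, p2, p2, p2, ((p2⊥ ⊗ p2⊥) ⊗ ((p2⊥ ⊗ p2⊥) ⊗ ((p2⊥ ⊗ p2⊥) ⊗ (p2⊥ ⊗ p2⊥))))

Derivation (root first):
[⊗]  ⊢ p2, p2, p2, p2, p2, p2, p2, p2, ((p2⊥ ⊗ p2⊥) ⊗ ((p2⊥ ⊗ p2⊥) ⊗ ((p2⊥ ⊗ p2⊥) ⊗ (p2⊥ ⊗ p2⊥))))
  [⊗]  ⊢ p2, p2, (p2⊥ ⊗ p2⊥)
    [Ax]  ⊢ p2, p2⊥
    [Ax]  ⊢ p2, p2⊥
  [⊗]  ⊢ p2, p2, p2, p2, p2, p2, ((p2⊥ ⊗ p2⊥) ⊗ ((p2⊥ ⊗ p2⊥) ⊗ (p2⊥ ⊗ p2⊥)))
    [⊗]  ⊢ p2, p2, (p2⊥ ⊗ p2⊥)
      [Ax]  ⊢ p2, p2⊥
      [Ax]  ⊢ p2, p2⊥
    [⊗]  ⊢ p2, p2, p2, p2, ((p2⊥ ⊗ p2⊥) ⊗ (p2⊥ ⊗ p2⊥))
      [⊗]  ⊢ p2, p2, (p2⊥ ⊗ p2⊥)
        [Ax]  ⊢ p2, p2⊥
        [Ax]  ⊢ p2, p2⊥
      [⊗]  ⊢ p2, p2, (p2⊥ ⊗ p2⊥)
        [Ax]  ⊢ p2, p2⊥
        [Ax]  ⊢ p2, p2⊥

Result: YES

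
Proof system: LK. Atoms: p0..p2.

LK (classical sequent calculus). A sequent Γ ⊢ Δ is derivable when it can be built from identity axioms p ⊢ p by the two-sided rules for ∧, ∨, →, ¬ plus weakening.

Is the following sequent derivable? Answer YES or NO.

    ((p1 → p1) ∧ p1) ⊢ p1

Proof tree:
[∧L] ((p1 → p1) ∧ p1) ⊢ p1
  [→L] p1, (p1 → p1) ⊢ p1
    [Ax] p1 ⊢ p1
    [Ax] p1 ⊢ p1

Result: YES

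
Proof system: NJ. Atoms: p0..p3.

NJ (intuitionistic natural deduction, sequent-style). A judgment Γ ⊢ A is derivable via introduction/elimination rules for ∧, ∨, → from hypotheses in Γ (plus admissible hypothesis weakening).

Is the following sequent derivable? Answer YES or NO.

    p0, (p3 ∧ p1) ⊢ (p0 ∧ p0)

Derivation (root first):
[Wk] p0, (p3 ∧ p1) ⊢ (p0 ∧ p0)
  [∧I] p0 ⊢ (p0 ∧ p0)
    [Ax] p0 ⊢ p0
    [Ax] p0 ⊢ p0

Result: YES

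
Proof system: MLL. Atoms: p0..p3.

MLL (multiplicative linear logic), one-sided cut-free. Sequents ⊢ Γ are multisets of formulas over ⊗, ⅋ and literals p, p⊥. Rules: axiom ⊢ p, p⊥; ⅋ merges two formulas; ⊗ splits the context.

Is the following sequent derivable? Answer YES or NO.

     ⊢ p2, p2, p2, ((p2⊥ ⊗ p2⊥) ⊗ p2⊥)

Proof tree:
[⊗]  ⊢ p2, p2, p2, ((p2⊥ ⊗ p2⊥) ⊗ p2⊥)
  [⊗]  ⊢ p2, p2, (p2⊥ ⊗ p2⊥)
    [Ax]  ⊢ p2, p2⊥
    [Ax]  ⊢ p2, p2⊥
  [Ax]  ⊢ p2, p2⊥

Result: YES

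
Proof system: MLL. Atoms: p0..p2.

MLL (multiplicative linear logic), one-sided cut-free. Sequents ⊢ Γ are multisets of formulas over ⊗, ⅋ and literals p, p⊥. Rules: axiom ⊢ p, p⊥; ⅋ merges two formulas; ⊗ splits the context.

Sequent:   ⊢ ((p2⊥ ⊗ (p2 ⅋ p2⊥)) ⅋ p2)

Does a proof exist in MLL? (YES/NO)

Proof tree:
[⅋]  ⊢ ((p2⊥ ⊗ (p2 ⅋ p2⊥)) ⅋ p2)
  [⊗]  ⊢ p2, (p2⊥ ⊗ (p2 ⅋ p2⊥))
    [Ax]  ⊢ p2, p2⊥
    [⅋]  ⊢ (p2 ⅋ p2⊥)
      [Ax]  ⊢ p2, p2⊥

Result: YES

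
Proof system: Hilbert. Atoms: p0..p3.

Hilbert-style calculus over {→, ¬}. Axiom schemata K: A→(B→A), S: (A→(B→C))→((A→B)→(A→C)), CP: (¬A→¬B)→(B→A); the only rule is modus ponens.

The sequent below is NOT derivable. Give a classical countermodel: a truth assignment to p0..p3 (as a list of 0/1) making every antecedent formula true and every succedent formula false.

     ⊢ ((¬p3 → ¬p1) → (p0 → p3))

Search for a countermodel by truth-table:
  v=0000: Γ:[] Δ:[((¬p3 → ¬p1) → (p0 → p3))=T] refutes=False
  v=0001: Γ:[] Δ:[((¬p3 → ¬p1) → (p0 → p3))=T] refutes=False
  v=0010: Γ:[] Δ:[((¬p3 → ¬p1) → (p0 → p3))=T] refutes=False
  v=0011: Γ:[] Δ:[((¬p3 → ¬p1) → (p0 → p3))=T] refutes=False
  v=0100: Γ:[] Δ:[((¬p3 → ¬p1) → (p0 → p3))=T] refutes=False
  v=0101: Γ:[] Δ:[((¬p3 → ¬p1) → (p0 → p3))=T] refutes=False
  v=0110: Γ:[] Δ:[((¬p3 → ¬p1) → (p0 → p3))=T] refutes=False
  v=0111: Γ:[] Δ:[((¬p3 → ¬p1) → (p0 → p3))=T] refutes=False
  v=1000: Γ:[] Δ:[((¬p3 → ¬p1) → (p0 → p3))=F] refutes=True  ← countermodel

Result: [1, 0, 0, 0]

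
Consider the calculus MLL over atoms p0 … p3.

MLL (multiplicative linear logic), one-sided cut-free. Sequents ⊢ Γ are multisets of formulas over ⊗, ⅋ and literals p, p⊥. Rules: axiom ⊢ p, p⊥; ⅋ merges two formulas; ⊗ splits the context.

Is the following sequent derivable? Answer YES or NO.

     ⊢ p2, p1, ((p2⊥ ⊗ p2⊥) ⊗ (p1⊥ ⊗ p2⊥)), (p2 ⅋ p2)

Derivation trace:
[⅋]  ⊢ p2, p1, ((p2⊥ ⊗ p2⊥) ⊗ (p1⊥ ⊗ p2⊥)), (p2 ⅋ p2)
  [⊗]  ⊢ p2, p2, p1, p2, ((p2⊥ ⊗ p2⊥) ⊗ (p1⊥ ⊗ p2⊥))
    [⊗]  ⊢ p2, p2, (p2⊥ ⊗ p2⊥)
      [Ax]  ⊢ p2, p2⊥
      [Ax]  ⊢ p2, p2⊥
    [⊗]  ⊢ p1, p2, (p1⊥ ⊗ p2⊥)
      [Ax]  ⊢ p1, p1⊥
      [Ax]  ⊢ p2, p2⊥

Result: YES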